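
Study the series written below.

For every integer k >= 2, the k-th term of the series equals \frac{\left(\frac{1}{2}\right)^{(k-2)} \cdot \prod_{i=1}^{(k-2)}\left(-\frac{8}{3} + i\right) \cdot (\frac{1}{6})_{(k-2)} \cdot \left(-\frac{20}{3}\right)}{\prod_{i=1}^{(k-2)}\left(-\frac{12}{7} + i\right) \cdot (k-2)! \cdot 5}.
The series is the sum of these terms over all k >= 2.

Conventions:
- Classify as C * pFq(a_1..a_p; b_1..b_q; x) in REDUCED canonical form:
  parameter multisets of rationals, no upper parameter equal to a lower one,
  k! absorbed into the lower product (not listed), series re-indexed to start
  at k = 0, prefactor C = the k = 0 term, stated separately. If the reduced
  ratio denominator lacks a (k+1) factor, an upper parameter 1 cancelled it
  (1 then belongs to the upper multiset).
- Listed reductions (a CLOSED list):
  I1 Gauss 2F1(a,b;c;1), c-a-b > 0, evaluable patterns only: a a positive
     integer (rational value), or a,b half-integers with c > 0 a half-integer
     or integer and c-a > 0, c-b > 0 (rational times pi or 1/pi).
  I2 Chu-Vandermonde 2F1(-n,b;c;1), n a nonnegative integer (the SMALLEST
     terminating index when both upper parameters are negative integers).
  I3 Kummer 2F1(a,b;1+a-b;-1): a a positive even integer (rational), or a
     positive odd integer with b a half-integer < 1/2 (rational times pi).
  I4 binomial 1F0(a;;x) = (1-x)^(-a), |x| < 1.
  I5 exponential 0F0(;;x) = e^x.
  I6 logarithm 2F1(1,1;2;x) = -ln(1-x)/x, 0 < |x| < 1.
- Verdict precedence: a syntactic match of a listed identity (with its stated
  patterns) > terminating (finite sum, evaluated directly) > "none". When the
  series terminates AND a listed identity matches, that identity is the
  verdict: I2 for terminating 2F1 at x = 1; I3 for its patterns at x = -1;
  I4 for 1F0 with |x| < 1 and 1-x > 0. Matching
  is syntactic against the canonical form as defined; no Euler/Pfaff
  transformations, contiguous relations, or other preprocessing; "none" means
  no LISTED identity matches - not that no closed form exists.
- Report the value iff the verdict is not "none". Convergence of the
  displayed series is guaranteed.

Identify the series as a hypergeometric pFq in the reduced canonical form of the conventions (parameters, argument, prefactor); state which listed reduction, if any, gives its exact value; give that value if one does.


The series (x = \frac{1}{2}) is 2F1: upper {-\frac{5}{3}, \frac{1}{6}}, lower {-\frac{5}{7}}, prefactor -\frac{4}{3}. Verdict: none. A 2F1 with upper {-\frac{5}{3}, \frac{1}{6}} fits none of I1-I6 at x = \frac{1}{2}; the sum runs forever.

The tell: x = \frac{1}{2} and the running product (C = -4/3) telescopes to a rising factorial.
Term ratio: r(k) = \frac{1}{2} * (k-\frac{5}{3}) (k+\frac{1}{6}) / [(k-\frac{5}{7}) (k+1)] - rational in k. x = \frac{1}{2}; t_0 = -\frac{4}{3}; negate the roots.


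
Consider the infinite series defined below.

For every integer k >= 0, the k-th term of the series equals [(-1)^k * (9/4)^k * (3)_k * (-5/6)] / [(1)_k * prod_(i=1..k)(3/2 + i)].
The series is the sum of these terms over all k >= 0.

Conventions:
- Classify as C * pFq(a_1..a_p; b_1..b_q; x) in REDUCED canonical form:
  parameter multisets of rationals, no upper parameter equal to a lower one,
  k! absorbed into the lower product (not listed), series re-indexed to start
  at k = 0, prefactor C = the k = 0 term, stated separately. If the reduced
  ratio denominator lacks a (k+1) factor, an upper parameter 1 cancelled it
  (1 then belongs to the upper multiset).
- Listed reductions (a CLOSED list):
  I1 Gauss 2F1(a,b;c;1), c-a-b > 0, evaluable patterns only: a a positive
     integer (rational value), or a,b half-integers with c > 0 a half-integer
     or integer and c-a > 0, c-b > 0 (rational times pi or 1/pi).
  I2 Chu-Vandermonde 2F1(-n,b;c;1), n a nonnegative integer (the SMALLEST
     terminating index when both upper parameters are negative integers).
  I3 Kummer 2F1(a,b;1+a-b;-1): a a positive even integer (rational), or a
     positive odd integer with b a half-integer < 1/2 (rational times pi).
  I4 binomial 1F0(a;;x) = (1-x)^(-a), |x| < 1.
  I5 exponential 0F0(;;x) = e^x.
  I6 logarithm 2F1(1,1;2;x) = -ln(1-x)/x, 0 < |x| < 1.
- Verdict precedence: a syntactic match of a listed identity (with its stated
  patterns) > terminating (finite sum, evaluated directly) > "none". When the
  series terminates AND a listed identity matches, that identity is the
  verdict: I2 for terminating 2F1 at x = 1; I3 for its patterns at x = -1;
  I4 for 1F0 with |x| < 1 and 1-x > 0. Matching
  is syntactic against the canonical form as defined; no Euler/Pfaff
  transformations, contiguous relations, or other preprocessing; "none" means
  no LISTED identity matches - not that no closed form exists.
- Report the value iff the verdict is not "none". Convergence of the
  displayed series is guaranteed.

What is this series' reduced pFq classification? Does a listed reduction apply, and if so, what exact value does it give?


Key observation: x = (-9/4) and the lower running product (C = -5/6) is a rising factorial.
Adjacent-term ratio: r(k) = (-9/4) * (k+3) / [(k+5/2) (k+1)] - rational in k, leading ratio (-9/4); with t_0 = -5/6, classification follows.

Classification (C = -5/6): 1F1 with upper {3}, lower {5/2}, argument x = -9/4. Verdict: none - at argument -9/4 the multisets {3} ; {5/2} match no listed identity.


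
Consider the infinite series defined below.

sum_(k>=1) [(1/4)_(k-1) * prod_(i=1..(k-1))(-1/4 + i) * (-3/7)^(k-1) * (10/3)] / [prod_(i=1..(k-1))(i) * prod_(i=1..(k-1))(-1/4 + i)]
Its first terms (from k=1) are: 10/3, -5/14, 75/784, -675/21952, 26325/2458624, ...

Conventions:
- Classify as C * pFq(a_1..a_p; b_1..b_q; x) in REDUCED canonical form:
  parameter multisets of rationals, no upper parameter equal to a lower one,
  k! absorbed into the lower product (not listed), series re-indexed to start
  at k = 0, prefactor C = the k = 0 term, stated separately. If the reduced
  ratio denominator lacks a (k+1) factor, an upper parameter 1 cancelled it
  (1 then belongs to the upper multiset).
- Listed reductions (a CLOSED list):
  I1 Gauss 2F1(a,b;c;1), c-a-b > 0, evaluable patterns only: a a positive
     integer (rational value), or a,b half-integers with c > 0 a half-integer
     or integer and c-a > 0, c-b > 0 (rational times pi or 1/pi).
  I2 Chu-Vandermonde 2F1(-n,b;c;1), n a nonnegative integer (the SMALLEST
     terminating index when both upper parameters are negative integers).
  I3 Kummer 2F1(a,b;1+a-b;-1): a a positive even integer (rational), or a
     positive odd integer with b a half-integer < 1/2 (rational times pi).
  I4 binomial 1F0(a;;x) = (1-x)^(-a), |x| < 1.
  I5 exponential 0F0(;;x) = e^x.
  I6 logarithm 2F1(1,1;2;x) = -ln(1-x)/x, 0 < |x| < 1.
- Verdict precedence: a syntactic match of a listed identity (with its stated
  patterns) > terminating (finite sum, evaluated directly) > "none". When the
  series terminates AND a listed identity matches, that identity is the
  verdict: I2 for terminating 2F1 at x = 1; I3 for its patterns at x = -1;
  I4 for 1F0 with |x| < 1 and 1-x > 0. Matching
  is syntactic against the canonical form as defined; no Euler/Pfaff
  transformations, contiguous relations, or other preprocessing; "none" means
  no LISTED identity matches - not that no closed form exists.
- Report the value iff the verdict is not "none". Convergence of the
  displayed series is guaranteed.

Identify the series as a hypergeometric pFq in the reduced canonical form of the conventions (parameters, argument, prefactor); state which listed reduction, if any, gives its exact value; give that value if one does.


Prefactor 10/3, argument -3/7: 1F0 with upper {1/4} over lower {-}. Verdict: this is binomial (I4) (the 1F0 binomial series: exponent -1/4, x = -3/7). Hence: (10/3) * (10/7)^(-1/4).

Key step: x = (-3/7) and the lower running product (C = 10/3) is a rising factorial.
Consecutive-term ratio: r(k) = (-3/7) * (k+1/4) / [(k+1)] - rational in k, leading ratio (-3/7); with t_0 = 10/3, classification follows.


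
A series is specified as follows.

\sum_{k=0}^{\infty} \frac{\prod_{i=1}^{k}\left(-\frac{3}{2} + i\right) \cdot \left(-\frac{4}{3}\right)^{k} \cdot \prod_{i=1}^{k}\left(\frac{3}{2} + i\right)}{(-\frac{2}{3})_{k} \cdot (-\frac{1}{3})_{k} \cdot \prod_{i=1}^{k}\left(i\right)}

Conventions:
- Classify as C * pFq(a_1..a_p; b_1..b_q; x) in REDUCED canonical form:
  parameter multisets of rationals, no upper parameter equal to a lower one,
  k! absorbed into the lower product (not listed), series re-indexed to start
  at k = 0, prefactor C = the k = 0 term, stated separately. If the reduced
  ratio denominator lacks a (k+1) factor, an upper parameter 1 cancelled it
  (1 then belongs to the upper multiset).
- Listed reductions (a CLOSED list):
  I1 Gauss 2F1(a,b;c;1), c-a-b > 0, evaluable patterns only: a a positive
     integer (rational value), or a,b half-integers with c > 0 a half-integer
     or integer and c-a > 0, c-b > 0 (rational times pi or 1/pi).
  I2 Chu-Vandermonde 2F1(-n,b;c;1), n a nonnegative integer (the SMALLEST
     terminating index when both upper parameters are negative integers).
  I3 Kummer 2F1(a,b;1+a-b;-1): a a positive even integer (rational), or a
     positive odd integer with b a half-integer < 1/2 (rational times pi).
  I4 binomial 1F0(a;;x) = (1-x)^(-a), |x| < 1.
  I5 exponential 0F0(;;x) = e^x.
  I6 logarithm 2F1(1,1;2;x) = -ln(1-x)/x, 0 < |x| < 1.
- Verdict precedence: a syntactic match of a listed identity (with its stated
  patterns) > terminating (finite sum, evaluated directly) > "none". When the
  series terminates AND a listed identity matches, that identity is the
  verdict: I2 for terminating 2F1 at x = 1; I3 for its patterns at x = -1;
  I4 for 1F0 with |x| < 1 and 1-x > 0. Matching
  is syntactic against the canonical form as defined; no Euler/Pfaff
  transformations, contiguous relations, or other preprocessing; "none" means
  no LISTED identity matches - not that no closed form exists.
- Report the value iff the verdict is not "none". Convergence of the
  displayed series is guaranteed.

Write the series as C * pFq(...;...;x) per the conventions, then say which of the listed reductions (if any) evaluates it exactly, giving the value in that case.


The tell: from the first term 1: the running product (C = 1, x = -4/3) telescopes to a rising factorial.
Ratio: r(k) = -\frac{4}{3} * (k-\frac{1}{2}) (k+\frac{5}{2}) / [(k-\frac{2}{3}) (k-\frac{1}{3}) (k+1)] - poly over poly, x = -\frac{4}{3} from leading terms; C = 1 at k = 0.

With C = 1: the canonical form is 2F2(-\frac{1}{2}, \frac{5}{2}; -\frac{2}{3}, -\frac{1}{3}; -\frac{4}{3}). Verdict: none - at argument -\frac{4}{3} the multisets {-\frac{1}{2}, \frac{5}{2}} ; {-\frac{2}{3}, -\frac{1}{3}} match no listed identity.


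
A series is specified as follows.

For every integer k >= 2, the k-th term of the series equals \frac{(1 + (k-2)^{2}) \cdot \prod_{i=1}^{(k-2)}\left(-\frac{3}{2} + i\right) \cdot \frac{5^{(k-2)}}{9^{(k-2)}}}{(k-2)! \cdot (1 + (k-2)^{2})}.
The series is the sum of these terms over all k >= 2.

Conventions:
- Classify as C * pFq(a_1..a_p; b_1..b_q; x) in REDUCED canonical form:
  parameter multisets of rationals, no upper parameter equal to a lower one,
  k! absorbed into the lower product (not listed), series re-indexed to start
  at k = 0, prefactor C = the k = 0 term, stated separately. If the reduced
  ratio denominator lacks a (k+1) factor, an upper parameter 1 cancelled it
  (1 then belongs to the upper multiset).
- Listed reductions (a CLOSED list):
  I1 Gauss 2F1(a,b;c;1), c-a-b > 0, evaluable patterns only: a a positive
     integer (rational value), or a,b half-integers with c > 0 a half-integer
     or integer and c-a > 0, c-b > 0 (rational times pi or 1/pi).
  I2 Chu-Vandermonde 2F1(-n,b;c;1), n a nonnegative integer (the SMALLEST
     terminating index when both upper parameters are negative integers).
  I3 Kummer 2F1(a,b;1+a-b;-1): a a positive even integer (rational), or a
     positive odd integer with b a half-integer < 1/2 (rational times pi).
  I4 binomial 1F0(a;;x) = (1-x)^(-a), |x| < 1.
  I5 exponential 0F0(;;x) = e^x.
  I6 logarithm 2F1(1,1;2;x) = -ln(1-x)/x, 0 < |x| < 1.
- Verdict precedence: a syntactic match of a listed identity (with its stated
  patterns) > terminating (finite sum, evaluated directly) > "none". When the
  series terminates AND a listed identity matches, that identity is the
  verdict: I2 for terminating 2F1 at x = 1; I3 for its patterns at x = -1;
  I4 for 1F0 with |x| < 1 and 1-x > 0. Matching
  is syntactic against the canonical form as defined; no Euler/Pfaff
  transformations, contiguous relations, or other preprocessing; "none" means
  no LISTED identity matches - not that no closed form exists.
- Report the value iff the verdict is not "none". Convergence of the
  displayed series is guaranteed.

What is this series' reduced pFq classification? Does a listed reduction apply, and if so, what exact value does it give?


First insight: t_0 = 1 here, and the two geometric factors (C = 1) combine into one argument.
Adjacent-term ratio: r(k) = \frac{5}{9} * (k-\frac{1}{2}) / [(k+1)] - poly over poly, x = \frac{5}{9} from leading terms; C = 1 at k = 0.

At argument \frac{5}{9}: a 1F0 with upper {-\frac{1}{2}}, lower {-}, scaled by C = 1. Verdict: binomial (I4) applies (the 1F0 binomial series: exponent 1/2, x = \frac{5}{9}). Exact value: \left(\frac{4}{9}\right)^{\frac{1}{2}}.


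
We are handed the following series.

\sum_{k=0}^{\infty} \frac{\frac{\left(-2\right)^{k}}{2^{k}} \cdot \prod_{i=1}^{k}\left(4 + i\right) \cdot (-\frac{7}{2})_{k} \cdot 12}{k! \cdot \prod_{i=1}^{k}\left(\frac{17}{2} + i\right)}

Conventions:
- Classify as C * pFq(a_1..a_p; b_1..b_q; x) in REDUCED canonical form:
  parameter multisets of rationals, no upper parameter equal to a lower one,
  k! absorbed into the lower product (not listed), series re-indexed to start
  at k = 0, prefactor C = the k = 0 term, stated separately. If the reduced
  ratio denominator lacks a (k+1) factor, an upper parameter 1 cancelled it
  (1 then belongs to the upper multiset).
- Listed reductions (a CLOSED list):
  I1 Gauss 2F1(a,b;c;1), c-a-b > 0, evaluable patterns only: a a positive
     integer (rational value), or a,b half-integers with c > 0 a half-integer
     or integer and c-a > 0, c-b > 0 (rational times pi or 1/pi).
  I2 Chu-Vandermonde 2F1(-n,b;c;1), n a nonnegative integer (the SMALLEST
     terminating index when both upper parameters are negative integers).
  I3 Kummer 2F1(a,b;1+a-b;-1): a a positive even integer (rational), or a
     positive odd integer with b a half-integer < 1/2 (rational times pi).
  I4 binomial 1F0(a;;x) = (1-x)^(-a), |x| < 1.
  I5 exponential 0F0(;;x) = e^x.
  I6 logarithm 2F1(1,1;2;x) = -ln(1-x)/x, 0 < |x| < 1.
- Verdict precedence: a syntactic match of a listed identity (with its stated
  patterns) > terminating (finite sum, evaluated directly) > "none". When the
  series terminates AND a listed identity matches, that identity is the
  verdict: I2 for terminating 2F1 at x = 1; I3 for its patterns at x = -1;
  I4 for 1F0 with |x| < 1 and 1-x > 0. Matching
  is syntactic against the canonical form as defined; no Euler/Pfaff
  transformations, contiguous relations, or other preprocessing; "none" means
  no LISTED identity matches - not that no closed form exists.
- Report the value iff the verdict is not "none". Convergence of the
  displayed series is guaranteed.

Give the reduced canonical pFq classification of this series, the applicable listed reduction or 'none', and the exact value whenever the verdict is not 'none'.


First insight: from the first term 12: the running product (prefactor 12) telescopes to a rising factorial.
Consecutive-term ratio: r(k) = -1 * (k-\frac{7}{2}) (k+5) / [(k+\frac{19}{2}) (k+1)] - poly over poly, x = -1 from leading terms; C = 12 at k = 0.

At argument -1: a 2F1 with upper {-\frac{7}{2}, 5}, lower {\frac{19}{2}}, scaled by C = 12. Verdict: this is Kummer (I3) (x = -1; c = \frac{19}{2} equals 1+a-b for upper {-\frac{7}{2}, 5}: listed pattern). Hence: \frac{2297295}{131072} \cdot \pi.


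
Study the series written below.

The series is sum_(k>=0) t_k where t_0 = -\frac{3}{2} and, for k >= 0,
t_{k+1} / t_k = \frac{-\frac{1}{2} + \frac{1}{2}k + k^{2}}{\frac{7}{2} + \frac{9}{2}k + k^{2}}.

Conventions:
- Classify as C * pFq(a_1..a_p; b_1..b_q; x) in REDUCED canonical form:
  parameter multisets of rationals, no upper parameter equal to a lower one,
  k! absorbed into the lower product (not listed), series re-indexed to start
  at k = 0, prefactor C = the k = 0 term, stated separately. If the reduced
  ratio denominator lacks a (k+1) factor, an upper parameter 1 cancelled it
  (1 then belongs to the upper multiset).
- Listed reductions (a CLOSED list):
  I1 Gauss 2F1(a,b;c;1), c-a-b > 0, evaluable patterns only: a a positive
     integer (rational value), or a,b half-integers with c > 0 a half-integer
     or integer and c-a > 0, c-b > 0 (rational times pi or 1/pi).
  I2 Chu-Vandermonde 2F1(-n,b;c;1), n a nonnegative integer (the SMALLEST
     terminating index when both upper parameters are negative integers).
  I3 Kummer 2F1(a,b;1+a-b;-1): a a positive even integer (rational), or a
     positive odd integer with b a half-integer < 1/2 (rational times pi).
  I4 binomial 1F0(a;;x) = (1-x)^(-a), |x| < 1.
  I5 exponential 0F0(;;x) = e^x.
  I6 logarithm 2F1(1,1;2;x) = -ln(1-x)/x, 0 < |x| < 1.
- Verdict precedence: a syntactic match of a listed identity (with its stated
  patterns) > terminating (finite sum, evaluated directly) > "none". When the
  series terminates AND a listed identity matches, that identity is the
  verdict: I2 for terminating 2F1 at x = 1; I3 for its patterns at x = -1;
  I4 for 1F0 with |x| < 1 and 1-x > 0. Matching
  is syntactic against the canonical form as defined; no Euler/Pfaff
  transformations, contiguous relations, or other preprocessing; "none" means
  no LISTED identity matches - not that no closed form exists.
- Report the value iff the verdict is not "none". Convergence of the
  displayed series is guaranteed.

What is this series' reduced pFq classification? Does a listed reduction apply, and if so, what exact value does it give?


Reduced: x = 1, 2F1, upper = {-\frac{1}{2}, 1}, lower = {\frac{7}{2}}, C = -\frac{3}{2}. Verdict: the Gauss summation I1 matches (x = 1: the Gamma ratio telescopes since c-a-b = 3 > 0 and a = 1 in Z>0). Hence: -\frac{5}{4}.

Structural cue: t_0 being -\frac{3}{2}, factor the ratio over Q (C = -3/2): negated roots = parameters.
Term ratio: r(k) = 1 * (k-\frac{1}{2}) (k+1) / [(k+\frac{7}{2}) (k+1)] - rational; roots negated = parameters, x = 1, C = -\frac{3}{2}.


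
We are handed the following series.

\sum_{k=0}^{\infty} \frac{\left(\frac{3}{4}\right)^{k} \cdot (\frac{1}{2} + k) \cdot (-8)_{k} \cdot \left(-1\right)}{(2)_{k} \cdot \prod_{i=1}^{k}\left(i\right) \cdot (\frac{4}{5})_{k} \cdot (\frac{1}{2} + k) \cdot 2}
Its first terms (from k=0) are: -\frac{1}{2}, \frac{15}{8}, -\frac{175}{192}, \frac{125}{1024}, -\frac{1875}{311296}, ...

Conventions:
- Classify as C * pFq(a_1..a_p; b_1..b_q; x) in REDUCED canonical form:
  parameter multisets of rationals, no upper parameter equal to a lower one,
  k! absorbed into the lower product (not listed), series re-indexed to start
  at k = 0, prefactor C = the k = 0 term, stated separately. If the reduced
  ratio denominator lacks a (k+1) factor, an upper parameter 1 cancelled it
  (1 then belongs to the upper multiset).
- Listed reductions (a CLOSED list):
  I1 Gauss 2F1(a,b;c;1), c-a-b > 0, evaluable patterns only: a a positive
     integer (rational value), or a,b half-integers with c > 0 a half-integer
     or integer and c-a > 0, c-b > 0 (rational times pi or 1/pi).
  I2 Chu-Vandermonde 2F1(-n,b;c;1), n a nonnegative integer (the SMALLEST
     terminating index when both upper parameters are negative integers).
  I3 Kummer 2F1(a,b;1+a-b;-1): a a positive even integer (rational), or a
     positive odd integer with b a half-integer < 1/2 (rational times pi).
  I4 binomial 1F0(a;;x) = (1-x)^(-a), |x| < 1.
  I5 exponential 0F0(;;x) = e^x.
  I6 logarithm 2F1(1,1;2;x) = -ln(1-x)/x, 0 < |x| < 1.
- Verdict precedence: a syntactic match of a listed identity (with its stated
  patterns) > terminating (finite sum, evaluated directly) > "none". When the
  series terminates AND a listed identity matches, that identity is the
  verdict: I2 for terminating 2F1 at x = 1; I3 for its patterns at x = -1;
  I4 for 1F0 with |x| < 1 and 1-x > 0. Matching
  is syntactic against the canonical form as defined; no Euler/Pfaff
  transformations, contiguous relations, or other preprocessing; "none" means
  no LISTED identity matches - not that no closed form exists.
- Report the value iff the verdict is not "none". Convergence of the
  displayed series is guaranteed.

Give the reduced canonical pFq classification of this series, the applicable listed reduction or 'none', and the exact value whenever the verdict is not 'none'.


The series (x = \frac{3}{4}) is 1F2: upper {-8}, lower {\frac{4}{5}, 2}, prefactor -\frac{1}{2}. Verdict: terminating. (-8)_k vanishes past k = 8, leaving a 9-term sum, computed directly. Its exact value is \frac{22284566424566617}{38440681001189376}.

The tell: from the first term -\frac{1}{2}: the constant factors (C = -1/2) combine into one prefactor.
Step ratio: r(k) = \frac{3}{4} * (k-8) / [(k+\frac{4}{5}) (k+2) (k+1)] - rational in k, leading ratio \frac{3}{4}; with t_0 = -\frac{1}{2}, classification follows.


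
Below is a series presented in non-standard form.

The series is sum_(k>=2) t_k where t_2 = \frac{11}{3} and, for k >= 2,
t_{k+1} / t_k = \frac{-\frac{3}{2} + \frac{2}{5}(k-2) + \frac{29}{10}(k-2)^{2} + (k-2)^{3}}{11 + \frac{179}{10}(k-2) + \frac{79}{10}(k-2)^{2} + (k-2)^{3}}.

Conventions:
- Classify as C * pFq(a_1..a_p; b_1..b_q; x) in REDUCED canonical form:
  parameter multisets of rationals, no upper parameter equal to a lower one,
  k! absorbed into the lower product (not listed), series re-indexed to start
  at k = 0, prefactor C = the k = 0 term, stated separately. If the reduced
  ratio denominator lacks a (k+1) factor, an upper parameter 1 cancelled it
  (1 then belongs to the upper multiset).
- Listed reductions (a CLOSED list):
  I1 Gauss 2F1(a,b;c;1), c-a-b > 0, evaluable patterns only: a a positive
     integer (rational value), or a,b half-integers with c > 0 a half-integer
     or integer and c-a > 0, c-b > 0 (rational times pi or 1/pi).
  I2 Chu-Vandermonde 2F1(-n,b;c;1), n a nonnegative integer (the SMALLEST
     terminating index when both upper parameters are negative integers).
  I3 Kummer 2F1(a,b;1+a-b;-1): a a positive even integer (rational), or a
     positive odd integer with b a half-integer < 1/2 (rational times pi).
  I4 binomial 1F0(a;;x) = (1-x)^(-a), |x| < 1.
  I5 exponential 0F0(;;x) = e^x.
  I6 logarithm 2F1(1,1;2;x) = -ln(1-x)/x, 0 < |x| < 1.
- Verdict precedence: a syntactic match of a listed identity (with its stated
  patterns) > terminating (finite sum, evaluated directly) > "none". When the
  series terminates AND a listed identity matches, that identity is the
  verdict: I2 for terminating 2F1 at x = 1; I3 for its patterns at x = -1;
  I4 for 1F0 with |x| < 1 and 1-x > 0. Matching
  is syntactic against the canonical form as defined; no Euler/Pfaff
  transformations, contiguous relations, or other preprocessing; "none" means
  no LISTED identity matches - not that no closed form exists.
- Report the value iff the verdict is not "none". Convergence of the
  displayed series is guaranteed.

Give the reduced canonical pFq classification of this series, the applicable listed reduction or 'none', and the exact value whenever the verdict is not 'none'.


Prefactor \frac{11}{3}, argument 1: 2F1 with upper {-\frac{3}{5}, 1} over lower {\frac{22}{5}}. Verdict (x = 1): the Gauss summation I1 applies (x = 1: the Gamma ratio telescopes since c-a-b = 4 > 0 and a = 1 in Z>0). Exact value: \frac{187}{60}.

First insight: t_0 = \frac{11}{3} here, and the parameter 5/2 appears in both the upper and lower lists and cancels.
Ratio: r(k) = 1 * (k-\frac{3}{5}) (k+1) / [(k+\frac{22}{5}) (k+1)] ; factor over Q: parameters, x = 1, and C = \frac{11}{3}.


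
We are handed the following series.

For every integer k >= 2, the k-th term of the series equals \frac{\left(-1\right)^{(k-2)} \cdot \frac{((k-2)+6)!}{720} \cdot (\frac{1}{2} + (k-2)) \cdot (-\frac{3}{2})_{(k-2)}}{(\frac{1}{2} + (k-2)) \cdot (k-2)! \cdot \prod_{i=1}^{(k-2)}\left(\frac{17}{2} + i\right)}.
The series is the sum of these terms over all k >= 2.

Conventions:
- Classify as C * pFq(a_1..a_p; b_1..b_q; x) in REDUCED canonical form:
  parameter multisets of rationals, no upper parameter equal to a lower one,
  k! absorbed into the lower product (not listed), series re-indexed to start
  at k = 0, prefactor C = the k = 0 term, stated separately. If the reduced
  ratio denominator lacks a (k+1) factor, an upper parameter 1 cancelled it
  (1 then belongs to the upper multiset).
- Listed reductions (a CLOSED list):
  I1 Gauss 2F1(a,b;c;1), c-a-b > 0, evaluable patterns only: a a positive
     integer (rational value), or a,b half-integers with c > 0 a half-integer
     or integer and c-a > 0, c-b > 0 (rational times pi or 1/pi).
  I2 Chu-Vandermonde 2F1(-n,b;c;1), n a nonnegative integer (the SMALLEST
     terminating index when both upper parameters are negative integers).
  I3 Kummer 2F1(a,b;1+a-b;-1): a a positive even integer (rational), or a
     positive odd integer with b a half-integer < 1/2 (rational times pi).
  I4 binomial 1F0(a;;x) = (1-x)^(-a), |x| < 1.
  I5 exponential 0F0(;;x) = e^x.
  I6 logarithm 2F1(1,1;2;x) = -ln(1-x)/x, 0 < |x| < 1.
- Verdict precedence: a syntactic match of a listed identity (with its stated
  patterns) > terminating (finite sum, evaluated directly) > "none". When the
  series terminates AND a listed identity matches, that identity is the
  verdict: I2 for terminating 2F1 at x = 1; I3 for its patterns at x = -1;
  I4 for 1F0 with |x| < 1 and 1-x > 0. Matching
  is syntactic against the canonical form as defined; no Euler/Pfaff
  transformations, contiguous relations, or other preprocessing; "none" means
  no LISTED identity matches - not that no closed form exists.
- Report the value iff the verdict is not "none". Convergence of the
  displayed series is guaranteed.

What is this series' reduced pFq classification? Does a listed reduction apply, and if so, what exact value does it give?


Key observation: from the first term 1: the lower running product (C = 1, x = -1) is a rising factorial.
Consecutive-term ratio: r(k) = -1 * (k-\frac{3}{2}) (k+7) / [(k+\frac{19}{2}) (k+1)] ; factor over Q: parameters, x = -1, and C = 1.

Classification (C = 1): 2F1 with upper {-\frac{3}{2}, 7}, lower {\frac{19}{2}}, argument x = -1. Verdict: this is Kummer's theorem (I3) (x = -1; c = \frac{19}{2} equals 1+a-b for upper {-\frac{3}{2}, 7}: listed pattern). Hence: \frac{765765}{1048576} \cdot \pi.


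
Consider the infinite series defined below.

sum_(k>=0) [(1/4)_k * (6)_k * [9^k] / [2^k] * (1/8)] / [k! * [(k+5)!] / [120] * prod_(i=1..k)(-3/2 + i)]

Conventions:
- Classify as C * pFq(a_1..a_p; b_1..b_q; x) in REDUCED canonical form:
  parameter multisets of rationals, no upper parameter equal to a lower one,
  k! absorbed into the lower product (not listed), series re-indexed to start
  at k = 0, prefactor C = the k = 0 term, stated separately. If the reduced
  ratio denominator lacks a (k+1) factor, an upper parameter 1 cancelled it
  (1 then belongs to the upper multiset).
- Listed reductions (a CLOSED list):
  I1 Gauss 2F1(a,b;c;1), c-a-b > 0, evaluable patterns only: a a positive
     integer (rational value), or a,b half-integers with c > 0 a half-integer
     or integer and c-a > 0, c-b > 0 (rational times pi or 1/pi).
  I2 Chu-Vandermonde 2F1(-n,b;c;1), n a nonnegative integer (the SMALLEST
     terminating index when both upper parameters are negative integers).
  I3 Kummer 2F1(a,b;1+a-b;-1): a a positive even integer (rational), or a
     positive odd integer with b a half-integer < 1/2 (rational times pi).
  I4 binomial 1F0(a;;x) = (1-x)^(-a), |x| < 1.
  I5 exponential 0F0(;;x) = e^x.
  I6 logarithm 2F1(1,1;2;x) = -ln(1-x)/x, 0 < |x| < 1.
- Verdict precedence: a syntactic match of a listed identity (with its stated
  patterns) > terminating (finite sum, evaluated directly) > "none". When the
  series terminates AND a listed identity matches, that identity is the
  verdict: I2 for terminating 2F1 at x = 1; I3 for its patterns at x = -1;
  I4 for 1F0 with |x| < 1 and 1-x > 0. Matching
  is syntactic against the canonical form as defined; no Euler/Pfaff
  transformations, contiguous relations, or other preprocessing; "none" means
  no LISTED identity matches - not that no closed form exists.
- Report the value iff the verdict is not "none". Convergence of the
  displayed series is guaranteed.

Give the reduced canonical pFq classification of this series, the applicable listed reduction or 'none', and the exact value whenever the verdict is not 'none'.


x = 9/2 here; the reduced form reads 1F1, upper {1/4}, lower {-1/2}, C = 1/8. Verdict: none - at argument 9/2 the multisets {1/4} ; {-1/2} match no listed identity.

Key observation: t_0 being 1/8, the two geometric factors (C = 1/8) combine into one argument.
Ratio: r(k) = (9/2) * (k+1/4) / [(k-1/2) (k+1)] - poly over poly, x = (9/2) from leading terms; C = 1/8 at k = 0.


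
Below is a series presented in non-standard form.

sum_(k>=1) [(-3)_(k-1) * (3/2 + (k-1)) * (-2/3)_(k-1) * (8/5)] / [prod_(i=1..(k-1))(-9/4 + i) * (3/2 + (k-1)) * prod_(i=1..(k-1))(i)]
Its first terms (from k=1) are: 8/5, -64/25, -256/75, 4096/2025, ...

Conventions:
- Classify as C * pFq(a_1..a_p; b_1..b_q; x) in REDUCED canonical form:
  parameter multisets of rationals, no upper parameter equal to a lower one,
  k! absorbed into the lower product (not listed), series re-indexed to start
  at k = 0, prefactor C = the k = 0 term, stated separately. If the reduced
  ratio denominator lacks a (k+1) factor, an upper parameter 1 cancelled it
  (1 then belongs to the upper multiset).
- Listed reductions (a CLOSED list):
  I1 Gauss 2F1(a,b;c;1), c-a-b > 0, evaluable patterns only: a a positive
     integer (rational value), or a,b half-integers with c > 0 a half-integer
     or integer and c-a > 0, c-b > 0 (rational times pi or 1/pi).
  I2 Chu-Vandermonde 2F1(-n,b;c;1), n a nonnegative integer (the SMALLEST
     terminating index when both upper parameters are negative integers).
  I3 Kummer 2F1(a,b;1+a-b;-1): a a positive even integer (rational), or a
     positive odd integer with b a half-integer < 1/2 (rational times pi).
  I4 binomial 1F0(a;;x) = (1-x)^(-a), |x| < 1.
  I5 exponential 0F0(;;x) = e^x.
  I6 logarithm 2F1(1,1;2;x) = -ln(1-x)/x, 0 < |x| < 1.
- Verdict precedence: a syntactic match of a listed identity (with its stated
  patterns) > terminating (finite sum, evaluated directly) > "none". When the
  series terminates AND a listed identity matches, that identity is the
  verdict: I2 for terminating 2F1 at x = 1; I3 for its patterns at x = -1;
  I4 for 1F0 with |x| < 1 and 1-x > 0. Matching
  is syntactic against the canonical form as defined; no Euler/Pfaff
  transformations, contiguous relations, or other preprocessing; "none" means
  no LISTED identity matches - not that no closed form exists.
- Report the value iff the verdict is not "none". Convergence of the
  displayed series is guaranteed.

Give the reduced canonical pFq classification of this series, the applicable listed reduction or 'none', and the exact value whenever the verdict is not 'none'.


x = 1 here; the reduced form reads 2F1, upper {-3, -2/3}, lower {-5/4}, C = 8/5. Verdict: Vandermonde's identity (I2) fires (terminating 2F1 at x = 1 with n = 3, b = -2/3, c = -5/4). Sum: -952/405.

Key step: x = 1 and the lower running product (C = 8/5) is a rising factorial.
Adjacent-term ratio: r(k) = 1 * (k-3) (k-2/3) / [(k-5/4) (k+1)] - rational; roots negated = parameters, x = 1, C = 8/5.


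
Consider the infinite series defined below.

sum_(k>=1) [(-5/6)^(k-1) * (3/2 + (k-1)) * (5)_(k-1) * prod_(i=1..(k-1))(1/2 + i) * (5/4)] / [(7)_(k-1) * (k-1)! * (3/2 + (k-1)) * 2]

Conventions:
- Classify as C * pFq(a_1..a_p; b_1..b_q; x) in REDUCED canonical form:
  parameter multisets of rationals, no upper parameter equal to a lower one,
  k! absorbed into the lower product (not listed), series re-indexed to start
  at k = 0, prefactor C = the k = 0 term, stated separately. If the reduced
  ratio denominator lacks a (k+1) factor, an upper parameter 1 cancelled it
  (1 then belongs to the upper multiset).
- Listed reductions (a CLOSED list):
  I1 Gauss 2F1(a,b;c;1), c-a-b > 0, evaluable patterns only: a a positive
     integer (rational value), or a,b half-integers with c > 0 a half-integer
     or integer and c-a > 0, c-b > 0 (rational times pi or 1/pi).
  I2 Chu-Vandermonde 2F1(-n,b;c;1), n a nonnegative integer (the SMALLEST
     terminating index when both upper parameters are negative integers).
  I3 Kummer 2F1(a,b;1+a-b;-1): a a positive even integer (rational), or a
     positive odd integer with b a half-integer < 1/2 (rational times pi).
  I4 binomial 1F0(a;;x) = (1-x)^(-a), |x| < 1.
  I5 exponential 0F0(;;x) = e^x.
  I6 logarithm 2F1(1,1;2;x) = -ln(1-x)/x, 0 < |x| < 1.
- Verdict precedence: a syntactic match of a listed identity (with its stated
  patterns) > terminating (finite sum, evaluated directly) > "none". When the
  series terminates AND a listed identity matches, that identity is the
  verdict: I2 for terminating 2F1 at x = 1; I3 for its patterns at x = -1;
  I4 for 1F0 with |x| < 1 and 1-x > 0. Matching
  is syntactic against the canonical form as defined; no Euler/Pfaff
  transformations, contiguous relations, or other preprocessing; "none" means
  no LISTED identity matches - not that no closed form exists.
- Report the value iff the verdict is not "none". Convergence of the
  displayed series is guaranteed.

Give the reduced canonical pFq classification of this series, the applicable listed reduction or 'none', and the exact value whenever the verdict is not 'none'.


Reduced: x = -5/6, 2F1, upper = {3/2, 5}, lower = {7}, C = 5/8. Verdict: no listed reduction: x = -5/6 and upper {3/2, 5} fail every I1-I6 pattern.

Key observation: with t_0 = 5/8, the running product (C = 5/8) telescopes to a rising factorial.
Term ratio: r(k) = (-5/6) * (k+3/2) (k+5) / [(k+7) (k+1)] - rational; roots negated = parameters, x = (-5/6), C = 5/8.


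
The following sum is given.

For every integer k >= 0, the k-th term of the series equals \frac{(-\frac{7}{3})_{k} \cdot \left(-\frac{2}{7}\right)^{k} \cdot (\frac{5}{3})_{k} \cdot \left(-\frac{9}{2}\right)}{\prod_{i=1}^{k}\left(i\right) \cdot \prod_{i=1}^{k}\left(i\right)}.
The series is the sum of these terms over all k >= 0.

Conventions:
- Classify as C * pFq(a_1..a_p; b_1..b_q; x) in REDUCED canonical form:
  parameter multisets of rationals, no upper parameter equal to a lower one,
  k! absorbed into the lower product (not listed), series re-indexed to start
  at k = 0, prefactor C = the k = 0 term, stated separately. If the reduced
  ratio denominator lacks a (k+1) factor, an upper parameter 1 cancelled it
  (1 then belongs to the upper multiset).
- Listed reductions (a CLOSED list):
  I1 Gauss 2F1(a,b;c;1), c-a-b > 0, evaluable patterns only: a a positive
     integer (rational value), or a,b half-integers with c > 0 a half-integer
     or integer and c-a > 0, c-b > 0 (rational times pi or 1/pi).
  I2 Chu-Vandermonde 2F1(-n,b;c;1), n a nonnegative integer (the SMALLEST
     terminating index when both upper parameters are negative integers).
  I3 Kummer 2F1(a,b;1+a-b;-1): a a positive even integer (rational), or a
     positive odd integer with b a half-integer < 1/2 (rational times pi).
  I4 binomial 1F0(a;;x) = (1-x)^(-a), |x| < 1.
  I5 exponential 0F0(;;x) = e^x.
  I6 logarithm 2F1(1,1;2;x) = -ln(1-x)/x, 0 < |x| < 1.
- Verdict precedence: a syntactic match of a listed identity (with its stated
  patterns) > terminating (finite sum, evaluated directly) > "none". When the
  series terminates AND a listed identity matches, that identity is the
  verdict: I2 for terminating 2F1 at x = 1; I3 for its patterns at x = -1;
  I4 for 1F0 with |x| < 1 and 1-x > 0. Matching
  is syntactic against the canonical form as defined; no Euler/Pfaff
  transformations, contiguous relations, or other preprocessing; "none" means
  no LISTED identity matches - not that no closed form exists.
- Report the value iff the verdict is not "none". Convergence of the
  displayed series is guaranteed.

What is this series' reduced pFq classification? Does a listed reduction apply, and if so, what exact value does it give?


Prefactor -\frac{9}{2}, argument -\frac{2}{7}: 2F1 with upper {-\frac{7}{3}, \frac{5}{3}} over lower {1}. Verdict: none. A 2F1 with upper {-\frac{7}{3}, \frac{5}{3}} fits none of I1-I6 at x = -\frac{2}{7}; the sum runs forever.

Key observation: x = -\frac{2}{7} and the product of the first k integers (C = -9/2) is k!.
Adjacent-term ratio: r(k) = -\frac{2}{7} * (k-\frac{7}{3}) (k+\frac{5}{3}) / [(k+1) (k+1)] - poly over poly, x = -\frac{2}{7} from leading terms; C = -\frac{9}{2} at k = 0.


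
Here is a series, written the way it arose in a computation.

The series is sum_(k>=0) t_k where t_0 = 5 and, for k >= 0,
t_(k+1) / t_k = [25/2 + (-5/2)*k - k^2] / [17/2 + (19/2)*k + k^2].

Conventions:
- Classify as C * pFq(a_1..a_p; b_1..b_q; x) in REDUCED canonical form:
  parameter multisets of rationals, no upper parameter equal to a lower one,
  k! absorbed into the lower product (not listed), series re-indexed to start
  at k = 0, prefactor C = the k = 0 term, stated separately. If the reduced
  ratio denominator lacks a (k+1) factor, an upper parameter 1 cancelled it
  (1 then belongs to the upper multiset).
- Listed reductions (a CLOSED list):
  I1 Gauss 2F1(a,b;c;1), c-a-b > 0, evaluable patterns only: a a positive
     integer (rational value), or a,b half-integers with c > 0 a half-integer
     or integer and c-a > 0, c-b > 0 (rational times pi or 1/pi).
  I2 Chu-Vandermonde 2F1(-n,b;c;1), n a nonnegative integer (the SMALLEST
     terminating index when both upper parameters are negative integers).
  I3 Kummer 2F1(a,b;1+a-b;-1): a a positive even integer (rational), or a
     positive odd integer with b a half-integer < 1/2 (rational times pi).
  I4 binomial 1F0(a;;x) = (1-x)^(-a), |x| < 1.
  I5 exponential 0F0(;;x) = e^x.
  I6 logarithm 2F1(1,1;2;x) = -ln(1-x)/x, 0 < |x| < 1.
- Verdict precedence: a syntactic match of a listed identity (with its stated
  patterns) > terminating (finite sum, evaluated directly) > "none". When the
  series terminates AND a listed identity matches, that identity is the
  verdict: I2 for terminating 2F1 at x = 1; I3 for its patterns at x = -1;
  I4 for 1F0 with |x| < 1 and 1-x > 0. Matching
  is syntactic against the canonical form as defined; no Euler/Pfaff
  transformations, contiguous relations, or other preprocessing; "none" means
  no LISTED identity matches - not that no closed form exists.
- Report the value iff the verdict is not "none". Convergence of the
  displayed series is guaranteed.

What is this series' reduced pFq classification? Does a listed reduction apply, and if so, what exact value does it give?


Canonical form: C = 5 times 2F1 with upper {-5/2, 5}, lower {17/2}, x = -1. Verdict: Kummer (I3) applies (x = -1; c = 17/2 equals 1+a-b for upper {-5/2, 5}: listed pattern). Exact value: (675675/131072) * pi.

The tell: from the first term 5: roots of the ratio polynomials (prefactor 5) are the negated parameters.
Consecutive-term ratio: r(k) = (-1) * (k-5/2) (k+5) / [(k+17/2) (k+1)] - rational in k, leading ratio (-1); with t_0 = 5, classification follows.


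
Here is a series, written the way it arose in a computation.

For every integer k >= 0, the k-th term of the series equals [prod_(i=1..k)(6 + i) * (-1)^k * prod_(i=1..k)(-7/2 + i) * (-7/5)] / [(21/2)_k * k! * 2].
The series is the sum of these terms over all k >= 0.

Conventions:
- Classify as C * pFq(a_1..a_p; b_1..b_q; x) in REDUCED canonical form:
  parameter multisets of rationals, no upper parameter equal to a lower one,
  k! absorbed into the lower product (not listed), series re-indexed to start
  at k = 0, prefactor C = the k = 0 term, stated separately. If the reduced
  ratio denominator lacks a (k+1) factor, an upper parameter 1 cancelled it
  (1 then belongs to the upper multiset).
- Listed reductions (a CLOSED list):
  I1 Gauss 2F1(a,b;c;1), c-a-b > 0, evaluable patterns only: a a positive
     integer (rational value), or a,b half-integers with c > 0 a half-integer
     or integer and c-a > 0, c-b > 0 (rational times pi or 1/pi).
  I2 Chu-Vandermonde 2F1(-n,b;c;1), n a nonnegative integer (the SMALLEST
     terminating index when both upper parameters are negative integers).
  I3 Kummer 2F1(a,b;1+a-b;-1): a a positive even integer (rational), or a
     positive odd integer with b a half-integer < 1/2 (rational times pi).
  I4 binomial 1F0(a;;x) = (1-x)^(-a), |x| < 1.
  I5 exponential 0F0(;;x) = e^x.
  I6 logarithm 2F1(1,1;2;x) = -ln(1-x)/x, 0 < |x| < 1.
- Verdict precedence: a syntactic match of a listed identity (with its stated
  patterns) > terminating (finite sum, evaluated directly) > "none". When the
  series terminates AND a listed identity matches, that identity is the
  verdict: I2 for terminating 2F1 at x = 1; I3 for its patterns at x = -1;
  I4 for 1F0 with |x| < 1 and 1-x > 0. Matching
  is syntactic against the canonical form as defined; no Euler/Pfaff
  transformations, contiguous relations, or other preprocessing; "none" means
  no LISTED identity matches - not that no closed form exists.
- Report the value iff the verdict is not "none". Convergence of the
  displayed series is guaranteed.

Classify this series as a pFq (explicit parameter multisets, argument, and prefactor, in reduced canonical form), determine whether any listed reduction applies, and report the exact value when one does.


At argument -1: a 2F1 with upper {-5/2, 7}, lower {21/2}, scaled by C = -7/10. Verdict: Kummer's theorem (I3) matches (x = -1; c = 21/2 equals 1+a-b for upper {-5/2, 7}: listed pattern). Hence: (-6789783/8388608) * pi.

The tell: x = (-1) and the running product (C = -7/10) telescopes to a rising factorial.
Ratio: r(k) = (-1) * (k-5/2) (k+7) / [(k+21/2) (k+1)] ; factor over Q: parameters, x = (-1), and C = -7/10.
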